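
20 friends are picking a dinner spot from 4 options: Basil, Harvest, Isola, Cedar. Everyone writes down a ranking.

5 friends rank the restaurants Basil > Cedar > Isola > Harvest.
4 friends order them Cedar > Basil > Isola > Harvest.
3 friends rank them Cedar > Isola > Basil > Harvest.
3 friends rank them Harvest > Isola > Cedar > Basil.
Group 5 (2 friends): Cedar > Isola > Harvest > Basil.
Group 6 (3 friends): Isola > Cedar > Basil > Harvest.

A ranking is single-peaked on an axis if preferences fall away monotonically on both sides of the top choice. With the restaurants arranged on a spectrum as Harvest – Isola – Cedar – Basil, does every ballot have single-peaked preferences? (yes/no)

Axis positions: Harvest=1, Isola=2, Cedar=3, Basil=4.
Group 1 (peak Basil at position 4): ranking walks positions 4-3-2-1, expanding outward from the peak — single-peaked.
Group 2 (peak Cedar at position 3): ranking walks positions 3-4-2-1, expanding outward from the peak — single-peaked.
Group 3 (peak Cedar at position 3): ranking walks positions 3-2-4-1, expanding outward from the peak — single-peaked.
Group 4 (peak Harvest at position 1): ranking walks positions 1-2-3-4, expanding outward from the peak — single-peaked.
Group 5 (peak Cedar at position 3): ranking walks positions 3-2-1-4, expanding outward from the peak — single-peaked.
Group 6 (peak Isola at position 2): ranking walks positions 2-3-4-1, expanding outward from the peak — single-peaked.
Every ranking is single-peaked on this axis.

yes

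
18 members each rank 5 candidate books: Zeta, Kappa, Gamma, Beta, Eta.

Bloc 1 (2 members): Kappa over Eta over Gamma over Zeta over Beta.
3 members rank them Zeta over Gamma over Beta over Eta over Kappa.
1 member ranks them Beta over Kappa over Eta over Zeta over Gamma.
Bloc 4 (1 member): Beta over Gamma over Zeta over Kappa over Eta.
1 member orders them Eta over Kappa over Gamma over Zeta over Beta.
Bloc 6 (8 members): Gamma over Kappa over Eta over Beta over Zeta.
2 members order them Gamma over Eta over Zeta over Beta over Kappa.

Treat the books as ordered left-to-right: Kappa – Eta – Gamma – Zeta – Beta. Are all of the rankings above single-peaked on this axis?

Axis positions: Kappa=1, Eta=2, Gamma=3, Zeta=4, Beta=5.
Bloc 1 (peak Kappa at position 1): ranking walks positions 1-2-3-4-5, expanding outward from the peak — single-peaked.
Bloc 2 (peak Zeta at position 4): ranking walks positions 4-3-5-2-1, expanding outward from the peak — single-peaked.
Bloc 3: ranking walks positions 5-1-2-4-3; Kappa is ranked above Zeta even though Zeta lies between Kappa and the peak Beta on the axis — preferences dip and rise again. Not single-peaked.
Bloc 4: ranking walks positions 5-3-4-1-2; Gamma is ranked above Zeta even though Zeta lies between Gamma and the peak Beta on the axis — preferences dip and rise again. Not single-peaked.
Bloc 5 (peak Eta at position 2): ranking walks positions 2-1-3-4-5, expanding outward from the peak — single-peaked.
Bloc 6: ranking walks positions 3-1-2-5-4; Kappa is ranked above Eta even though Eta lies between Kappa and the peak Gamma on the axis — preferences dip and rise again. Not single-peaked.
Bloc 7 (peak Gamma at position 3): ranking walks positions 3-2-4-5-1, expanding outward from the peak — single-peaked.
Bloc 3 violates single-peakedness, so the profile is not single-peaked on this axis.

no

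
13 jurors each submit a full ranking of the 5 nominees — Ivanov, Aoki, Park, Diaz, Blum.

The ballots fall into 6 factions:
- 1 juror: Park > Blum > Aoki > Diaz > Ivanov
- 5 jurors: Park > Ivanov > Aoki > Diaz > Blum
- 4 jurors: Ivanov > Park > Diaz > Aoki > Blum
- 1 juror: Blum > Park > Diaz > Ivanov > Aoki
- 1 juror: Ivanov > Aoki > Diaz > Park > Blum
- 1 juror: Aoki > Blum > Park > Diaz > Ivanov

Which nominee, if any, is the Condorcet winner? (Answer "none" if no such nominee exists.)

Pairwise majorities:
Ivanov vs Aoki: Ivanov, 11–2.
Ivanov vs Park: Park, 8–5.
Ivanov vs Diaz: Ivanov wins 10–3.
Ivanov vs Blum: Ivanov preferred on 5+4+1 = 10 ballots; Ivanov wins 10–3.
Aoki–Park: Park 11–2.
Aoki–Diaz: Aoki 8–5.
Aoki vs Blum: 11 to 2, Aoki.
Park vs Diaz: Park preferred on 1+5+4+1+1 = 12 ballots; Park wins 12–1.
Park vs Blum: Park is ranked higher on 1+5+4+1 = 11 ballots, Blum on 2. Park wins 11–2.
Diaz vs Blum: Diaz, 10–3.
Only Park has no losses; Park is the Condorcet winner.

Park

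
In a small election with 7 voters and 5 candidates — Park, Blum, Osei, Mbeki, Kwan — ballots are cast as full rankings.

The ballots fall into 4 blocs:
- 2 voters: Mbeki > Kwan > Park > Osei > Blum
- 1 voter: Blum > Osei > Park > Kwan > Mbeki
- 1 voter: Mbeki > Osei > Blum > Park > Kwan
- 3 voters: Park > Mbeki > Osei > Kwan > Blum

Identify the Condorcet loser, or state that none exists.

Blum

Pairwise majorities:
Park vs Blum: Park, 5–2.
Park vs Osei: Park, 5–2.
Park–Mbeki: Park 4–3.
Park vs Kwan: Park, 5–2.
Blum vs Osei: Osei, 6–1.
Blum vs Mbeki: Blum is ranked higher on 1 ballot, Mbeki on 6. Mbeki wins 6–1.
Blum vs Kwan: Kwan, 5–2.
Osei vs Mbeki: Osei is ranked higher on 1 ballot, Mbeki on 6. Mbeki wins 6–1.
Osei vs Kwan: 5 to 2, Osei.
Mbeki vs Kwan: Mbeki preferred on 2+1+3 = 6 ballots; Mbeki wins 6–1.
Blum is beaten in every head-to-head and is the Condorcet loser.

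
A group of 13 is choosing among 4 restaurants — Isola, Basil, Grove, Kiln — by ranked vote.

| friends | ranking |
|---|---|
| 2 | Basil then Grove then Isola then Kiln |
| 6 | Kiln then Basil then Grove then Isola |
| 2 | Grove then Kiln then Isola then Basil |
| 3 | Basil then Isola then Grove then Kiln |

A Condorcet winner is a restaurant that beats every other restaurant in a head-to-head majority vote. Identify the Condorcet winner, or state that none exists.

none

Head-to-head results (13 friends):
Isola vs Basil: 2 to 11, Basil.
Isola vs Grove: Isola is ranked higher on 3 ballots, Grove on 10. Grove wins 10–3.
Isola vs Kiln: 2+3 = 5 for Isola, 8 for Kiln — Kiln by 8–5.
Basil vs Grove: Basil preferred on 2+6+3 = 11 ballots; Basil wins 11–2.
Basil vs Kiln: 5 to 8, Kiln.
Grove vs Kiln: Grove is ranked higher on 2+2+3 = 7 ballots, Kiln on 6. Grove wins 7–6.
Every restaurant loses at least once (Isola loses to Basil; Basil loses to Kiln; Grove loses to Basil; Kiln loses to Grove). The majority relation contains the cycle Basil > Grove > Kiln > Basil, so there is no Condorcet winner.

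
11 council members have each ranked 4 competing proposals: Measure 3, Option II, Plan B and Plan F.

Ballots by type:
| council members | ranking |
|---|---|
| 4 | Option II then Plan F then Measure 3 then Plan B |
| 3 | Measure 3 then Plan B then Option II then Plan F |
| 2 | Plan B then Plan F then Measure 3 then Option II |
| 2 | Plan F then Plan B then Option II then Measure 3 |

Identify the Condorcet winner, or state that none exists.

Check each pair by majority over 11 ballots:
Measure 3 vs Option II: 3+2 = 5 for Measure 3, 6 for Option II — Option II by 6–5.
Measure 3 vs Plan B: Measure 3 preferred on 4+3 = 7 ballots; Measure 3 wins 7–4.
Measure 3 vs Plan F: 3 to 8, Plan F.
Option II vs Plan B: 4 to 7, Plan B.
Option II vs Plan F: 4+3 = 7 for Option II, 4 for Plan F — Option II by 7–4.
Plan B vs Plan F: Plan B preferred on 3+2 = 5 ballots; Plan F wins 6–5.
Each option drops at least one matchup (Measure 3 loses to Option II; Option II loses to Plan B; Plan B loses to Measure 3; Plan F loses to Option II); the cycle Measure 3 beats Plan B beats Option II beats Measure 3 rules out a Condorcet winner.

none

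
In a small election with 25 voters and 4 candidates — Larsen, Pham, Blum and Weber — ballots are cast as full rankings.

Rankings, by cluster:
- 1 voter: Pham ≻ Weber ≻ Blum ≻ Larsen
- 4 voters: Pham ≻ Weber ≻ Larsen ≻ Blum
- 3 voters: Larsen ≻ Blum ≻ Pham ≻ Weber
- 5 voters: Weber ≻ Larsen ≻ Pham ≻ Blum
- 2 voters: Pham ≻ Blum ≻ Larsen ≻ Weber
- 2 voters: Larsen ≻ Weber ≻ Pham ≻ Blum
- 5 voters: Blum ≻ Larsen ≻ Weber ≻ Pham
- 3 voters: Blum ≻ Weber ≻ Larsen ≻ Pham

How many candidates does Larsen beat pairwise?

Larsen against each rival (25 voters):
Larsen vs Pham: Larsen preferred on 3+5+2+5+3 = 18 ballots; Larsen wins 18–7.
Larsen vs Blum: Larsen preferred on 4+3+5+2 = 14 ballots; Larsen wins 14–11.
Larsen–Weber: Weber 13–12.
Larsen beats Pham, Blum; loses to Weber — 2 pairwise wins.

2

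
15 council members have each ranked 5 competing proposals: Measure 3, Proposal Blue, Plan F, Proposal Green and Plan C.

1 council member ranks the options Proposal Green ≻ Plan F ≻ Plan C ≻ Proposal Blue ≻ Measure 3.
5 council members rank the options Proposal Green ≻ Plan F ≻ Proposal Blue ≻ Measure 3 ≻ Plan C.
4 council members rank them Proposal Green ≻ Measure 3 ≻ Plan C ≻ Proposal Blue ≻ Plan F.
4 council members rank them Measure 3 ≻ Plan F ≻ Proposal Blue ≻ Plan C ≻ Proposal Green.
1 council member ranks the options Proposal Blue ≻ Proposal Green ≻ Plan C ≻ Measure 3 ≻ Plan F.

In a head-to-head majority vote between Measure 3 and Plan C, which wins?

Ballots ranking Measure 3 above Plan C: 5 + 4 + 4 = 13.
Ballots ranking Plan C above Measure 3: 15 − 13 = 2.
Measure 3 wins the head-to-head 13–2.

Measure 3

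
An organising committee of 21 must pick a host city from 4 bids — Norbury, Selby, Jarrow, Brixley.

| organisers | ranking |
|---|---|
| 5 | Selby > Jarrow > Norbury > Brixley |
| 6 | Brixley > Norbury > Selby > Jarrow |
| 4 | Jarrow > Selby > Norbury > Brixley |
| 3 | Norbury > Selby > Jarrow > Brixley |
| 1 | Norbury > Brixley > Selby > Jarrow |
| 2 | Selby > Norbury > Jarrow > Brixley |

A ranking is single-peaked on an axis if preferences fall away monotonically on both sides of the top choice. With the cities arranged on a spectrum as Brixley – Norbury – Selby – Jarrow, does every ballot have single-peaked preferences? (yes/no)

yes

Axis positions: Brixley=1, Norbury=2, Selby=3, Jarrow=4.
Cluster 1 (peak Selby at position 3): ranking walks positions 3-4-2-1, expanding outward from the peak — single-peaked.
Cluster 2 (peak Brixley at position 1): ranking walks positions 1-2-3-4, expanding outward from the peak — single-peaked.
Cluster 3 (peak Jarrow at position 4): ranking walks positions 4-3-2-1, expanding outward from the peak — single-peaked.
Cluster 4 (peak Norbury at position 2): ranking walks positions 2-3-4-1, expanding outward from the peak — single-peaked.
Cluster 5 (peak Norbury at position 2): ranking walks positions 2-1-3-4, expanding outward from the peak — single-peaked.
Cluster 6 (peak Selby at position 3): ranking walks positions 3-2-4-1, expanding outward from the peak — single-peaked.
Every ranking is single-peaked on this axis.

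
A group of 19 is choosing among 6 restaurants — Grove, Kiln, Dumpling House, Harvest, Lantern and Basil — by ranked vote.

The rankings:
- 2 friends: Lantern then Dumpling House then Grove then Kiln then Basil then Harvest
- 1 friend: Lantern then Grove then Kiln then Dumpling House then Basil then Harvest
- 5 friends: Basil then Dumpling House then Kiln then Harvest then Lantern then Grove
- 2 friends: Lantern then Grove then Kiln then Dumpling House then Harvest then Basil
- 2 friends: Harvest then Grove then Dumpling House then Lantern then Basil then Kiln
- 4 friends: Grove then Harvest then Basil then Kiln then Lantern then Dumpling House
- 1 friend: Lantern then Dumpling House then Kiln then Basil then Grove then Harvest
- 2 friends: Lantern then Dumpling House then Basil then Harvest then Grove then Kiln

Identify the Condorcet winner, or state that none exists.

Pairwise majorities:
Grove vs Kiln: Grove, 13–6.
Grove vs Dumpling House: Dumpling House wins 10–9.
Grove–Harvest: Grove 10–9.
Grove vs Lantern: Lantern wins 13–6.
Grove–Basil: Grove 11–8.
Kiln–Dumpling House: Dumpling House 12–7.
Kiln–Harvest: Kiln 11–8.
Kiln vs Lantern: Lantern wins 10–9.
Kiln vs Basil: Basil wins 13–6.
Dumpling House–Harvest: Dumpling House 13–6.
Dumpling House vs Lantern: Lantern, 12–7.
Dumpling House–Basil: Dumpling House 10–9.
Harvest–Lantern: Harvest 11–8.
Harvest vs Basil: Basil, 11–8.
Lantern vs Basil: Lantern, 10–9.
No restaurant is unbeaten: Grove loses to Dumpling House; Kiln loses to Grove; Dumpling House loses to Lantern; Harvest loses to Grove; Lantern loses to Harvest; Basil loses to Grove. In particular Grove > Harvest > Lantern > Grove is a majority cycle — no Condorcet winner exists.

none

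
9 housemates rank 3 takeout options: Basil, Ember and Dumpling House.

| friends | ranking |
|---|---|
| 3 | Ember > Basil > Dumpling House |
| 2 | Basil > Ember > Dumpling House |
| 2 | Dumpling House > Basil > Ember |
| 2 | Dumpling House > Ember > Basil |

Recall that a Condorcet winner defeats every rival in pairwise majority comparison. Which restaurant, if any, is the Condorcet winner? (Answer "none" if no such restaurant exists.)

Ember

Check each pair by majority over 9 ballots:
Basil vs Ember: 4 to 5, Ember.
Basil vs Dumpling House: Basil is ranked higher on 3+2 = 5 ballots, Dumpling House on 4. Basil wins 5–4.
Ember vs Dumpling House: Ember preferred on 3+2 = 5 ballots; Ember wins 5–4.
Ember beats each of Basil, Dumpling House — Ember is the Condorcet winner.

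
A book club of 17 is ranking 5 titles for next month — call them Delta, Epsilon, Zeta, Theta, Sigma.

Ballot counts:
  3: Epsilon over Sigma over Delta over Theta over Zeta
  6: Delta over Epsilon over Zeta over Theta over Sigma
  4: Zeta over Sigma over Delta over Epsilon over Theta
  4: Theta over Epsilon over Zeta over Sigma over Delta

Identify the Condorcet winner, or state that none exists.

none

Head-to-head results (17 members):
Delta vs Epsilon: Delta preferred on 6+4 = 10 ballots; Delta wins 10–7.
Delta vs Zeta: Delta preferred on 3+6 = 9 ballots; Delta wins 9–8.
Delta vs Theta: 3+6+4 = 13 for Delta, 4 for Theta — Delta by 13–4.
Delta vs Sigma: 6 for Delta, 11 for Sigma — Sigma by 11–6.
Epsilon vs Zeta: 3+6+4 = 13 for Epsilon, 4 for Zeta — Epsilon by 13–4.
Epsilon vs Theta: Epsilon preferred on 3+6+4 = 13 ballots; Epsilon wins 13–4.
Epsilon vs Sigma: 3+6+4 = 13 for Epsilon, 4 for Sigma — Epsilon by 13–4.
Zeta vs Theta: 6+4 = 10 for Zeta, 7 for Theta — Zeta by 10–7.
Zeta vs Sigma: 6+4+4 = 14 for Zeta, 3 for Sigma — Zeta by 14–3.
Theta vs Sigma: Theta is ranked higher on 6+4 = 10 ballots, Sigma on 7. Theta wins 10–7.
Each book drops at least one matchup (Delta loses to Sigma; Epsilon loses to Delta; Zeta loses to Delta; Theta loses to Delta; Sigma loses to Epsilon); the cycle Delta beats Epsilon beats Sigma beats Delta rules out a Condorcet winner.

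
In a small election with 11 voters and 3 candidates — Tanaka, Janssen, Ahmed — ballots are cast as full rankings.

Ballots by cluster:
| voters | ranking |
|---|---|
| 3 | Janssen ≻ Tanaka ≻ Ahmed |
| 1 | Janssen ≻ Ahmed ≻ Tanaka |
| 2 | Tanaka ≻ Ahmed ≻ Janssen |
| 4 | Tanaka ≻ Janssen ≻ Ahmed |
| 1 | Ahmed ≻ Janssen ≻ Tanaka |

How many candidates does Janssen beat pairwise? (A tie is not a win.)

1

Janssen against each rival (11 voters):
Janssen–Tanaka: Tanaka 6–5.
Janssen vs Ahmed: Janssen wins 8–3.
Janssen beats Ahmed; loses to Tanaka — 1 pairwise win.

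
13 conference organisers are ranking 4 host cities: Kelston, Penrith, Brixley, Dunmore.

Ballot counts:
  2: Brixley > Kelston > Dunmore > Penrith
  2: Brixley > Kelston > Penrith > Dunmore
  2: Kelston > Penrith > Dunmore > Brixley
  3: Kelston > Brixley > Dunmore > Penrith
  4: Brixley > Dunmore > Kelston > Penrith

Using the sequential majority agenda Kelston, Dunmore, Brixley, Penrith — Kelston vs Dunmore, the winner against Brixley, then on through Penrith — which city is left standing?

Brixley

Round 1: Kelston vs Dunmore — 9–4, Kelston advances.
Round 2: Kelston vs Brixley — 5–8, Brixley advances.
Round 3: Brixley vs Penrith — 11–2, Brixley advances.
Brixley survives the agenda.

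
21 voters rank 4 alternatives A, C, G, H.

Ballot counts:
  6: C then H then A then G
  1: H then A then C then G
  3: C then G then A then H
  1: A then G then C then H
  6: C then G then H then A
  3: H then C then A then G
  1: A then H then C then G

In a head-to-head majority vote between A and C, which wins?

Ballots ranking A above C: 1 + 1 + 1 = 3.
Ballots ranking C above A: 21 − 3 = 18.
C wins the head-to-head 18–3.

C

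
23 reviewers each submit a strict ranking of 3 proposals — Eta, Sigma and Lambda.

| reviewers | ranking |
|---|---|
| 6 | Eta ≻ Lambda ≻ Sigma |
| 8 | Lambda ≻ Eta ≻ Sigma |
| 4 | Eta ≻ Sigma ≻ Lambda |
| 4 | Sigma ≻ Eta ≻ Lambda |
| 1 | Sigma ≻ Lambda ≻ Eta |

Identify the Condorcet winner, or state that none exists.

Pairwise majorities:
Eta vs Sigma: Eta is ranked higher on 6+8+4 = 18 ballots, Sigma on 5. Eta wins 18–5.
Eta vs Lambda: 6+4+4 = 14 for Eta, 9 for Lambda — Eta by 14–9.
Sigma vs Lambda: 9 to 14, Lambda.
Only Eta has no losses; Eta is the Condorcet winner.

Eta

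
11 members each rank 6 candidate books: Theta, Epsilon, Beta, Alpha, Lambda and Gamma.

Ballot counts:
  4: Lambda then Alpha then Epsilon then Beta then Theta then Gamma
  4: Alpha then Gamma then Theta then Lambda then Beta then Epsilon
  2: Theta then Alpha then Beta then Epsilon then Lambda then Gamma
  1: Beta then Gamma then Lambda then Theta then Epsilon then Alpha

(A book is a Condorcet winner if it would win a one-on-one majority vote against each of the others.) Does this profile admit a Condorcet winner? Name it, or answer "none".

Pairwise majorities:
Theta vs Epsilon: 7 to 4, Theta.
Theta vs Beta: Theta is ranked higher on 4+2 = 6 ballots, Beta on 5. Theta wins 6–5.
Theta vs Alpha: 3 to 8, Alpha.
Theta vs Lambda: Theta is ranked higher on 4+2 = 6 ballots, Lambda on 5. Theta wins 6–5.
Theta vs Gamma: Theta preferred on 4+2 = 6 ballots; Theta wins 6–5.
Epsilon vs Beta: 4 for Epsilon, 7 for Beta — Beta by 7–4.
Epsilon vs Alpha: 1 to 10, Alpha.
Epsilon vs Lambda: Epsilon is ranked higher on 2 ballots, Lambda on 9. Lambda wins 9–2.
Epsilon vs Gamma: 4+2 = 6 for Epsilon, 5 for Gamma — Epsilon by 6–5.
Beta vs Alpha: Beta preferred on 1 ballot; Alpha wins 10–1.
Beta vs Lambda: Beta preferred on 2+1 = 3 ballots; Lambda wins 8–3.
Beta vs Gamma: Beta preferred on 4+2+1 = 7 ballots; Beta wins 7–4.
Alpha vs Lambda: 6 to 5, Alpha.
Alpha vs Gamma: Alpha is ranked higher on 4+4+2 = 10 ballots, Gamma on 1. Alpha wins 10–1.
Lambda vs Gamma: Lambda preferred on 4+2 = 6 ballots; Lambda wins 6–5.
Alpha beats each of Theta, Epsilon, Beta, Lambda, Gamma — Alpha is the Condorcet winner.

Alpha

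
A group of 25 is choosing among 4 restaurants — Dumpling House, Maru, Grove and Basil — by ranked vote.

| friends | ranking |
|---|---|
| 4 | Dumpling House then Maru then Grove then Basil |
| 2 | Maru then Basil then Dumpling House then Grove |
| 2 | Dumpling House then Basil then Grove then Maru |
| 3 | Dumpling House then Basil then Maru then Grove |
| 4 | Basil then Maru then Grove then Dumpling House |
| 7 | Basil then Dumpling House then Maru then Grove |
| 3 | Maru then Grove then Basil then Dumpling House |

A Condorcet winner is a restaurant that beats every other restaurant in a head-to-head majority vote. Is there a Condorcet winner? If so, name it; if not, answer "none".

Basil

Check each pair by majority over 25 ballots:
Dumpling House vs Maru: Dumpling House preferred on 4+2+3+7 = 16 ballots; Dumpling House wins 16–9.
Dumpling House vs Grove: Dumpling House wins 18–7.
Dumpling House vs Basil: Basil wins 16–9.
Maru–Grove: Maru 23–2.
Maru–Basil: Basil 16–9.
Grove vs Basil: 7 to 18, Basil.
Basil defeats every rival head-to-head and is the Condorcet winner.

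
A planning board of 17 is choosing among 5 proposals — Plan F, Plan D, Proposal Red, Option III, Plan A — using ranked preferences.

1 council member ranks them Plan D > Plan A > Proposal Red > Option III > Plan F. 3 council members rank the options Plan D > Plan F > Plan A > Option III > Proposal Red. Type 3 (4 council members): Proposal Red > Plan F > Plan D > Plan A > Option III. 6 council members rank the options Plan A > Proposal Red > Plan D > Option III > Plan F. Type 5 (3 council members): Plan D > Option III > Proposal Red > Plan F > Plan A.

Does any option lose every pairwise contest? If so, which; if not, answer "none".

none

Pairwise majorities:
Plan F vs Plan D: Plan D wins 13–4.
Plan F vs Proposal Red: 3 to 14, Proposal Red.
Plan F vs Option III: 7 to 10, Option III.
Plan F vs Plan A: Plan F, 10–7.
Plan D vs Proposal Red: Proposal Red wins 10–7.
Plan D vs Option III: Plan D is ranked higher on 1+3+4+6+3 = 17 ballots, Option III on 0. Plan D wins 17–0.
Plan D vs Plan A: Plan D is ranked higher on 1+3+4+3 = 11 ballots, Plan A on 6. Plan D wins 11–6.
Proposal Red vs Option III: Proposal Red is ranked higher on 1+4+6 = 11 ballots, Option III on 6. Proposal Red wins 11–6.
Proposal Red vs Plan A: 7 to 10, Plan A.
Option III–Plan A: Plan A 14–3.
Each option has at least one pairwise win (Plan F beats Plan A; Plan D beats Plan F; Proposal Red beats Plan F; Option III beats Plan F; Plan A beats Proposal Red) — no Condorcet loser.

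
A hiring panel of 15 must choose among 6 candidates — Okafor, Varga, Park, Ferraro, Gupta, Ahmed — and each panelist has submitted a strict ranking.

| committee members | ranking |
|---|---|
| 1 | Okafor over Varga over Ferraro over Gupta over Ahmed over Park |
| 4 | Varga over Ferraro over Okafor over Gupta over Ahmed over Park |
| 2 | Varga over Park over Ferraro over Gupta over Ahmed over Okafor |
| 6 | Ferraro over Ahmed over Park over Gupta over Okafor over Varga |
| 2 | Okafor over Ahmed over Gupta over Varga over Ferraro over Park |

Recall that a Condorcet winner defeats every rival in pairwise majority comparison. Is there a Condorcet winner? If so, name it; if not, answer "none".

Head-to-head results (15 committee members):
Okafor vs Varga: Okafor wins 9–6.
Okafor vs Park: Park, 8–7.
Okafor vs Ferraro: Ferraro wins 12–3.
Okafor vs Gupta: Gupta wins 8–7.
Okafor vs Ahmed: Ahmed wins 8–7.
Varga vs Park: Varga wins 9–6.
Varga–Ferraro: Varga 9–6.
Varga vs Gupta: Gupta wins 8–7.
Varga–Ahmed: Ahmed 8–7.
Park–Ferraro: Ferraro 13–2.
Park vs Gupta: Park wins 8–7.
Park vs Ahmed: Ahmed wins 13–2.
Ferraro vs Gupta: Ferraro, 13–2.
Ferraro–Ahmed: Ferraro 13–2.
Gupta–Ahmed: Ahmed 8–7.
Each candidate drops at least one matchup (Okafor loses to Park; Varga loses to Okafor; Park loses to Varga; Ferraro loses to Varga; Gupta loses to Park; Ahmed loses to Ferraro); the cycle Okafor beats Varga beats Park beats Okafor rules out a Condorcet winner.

none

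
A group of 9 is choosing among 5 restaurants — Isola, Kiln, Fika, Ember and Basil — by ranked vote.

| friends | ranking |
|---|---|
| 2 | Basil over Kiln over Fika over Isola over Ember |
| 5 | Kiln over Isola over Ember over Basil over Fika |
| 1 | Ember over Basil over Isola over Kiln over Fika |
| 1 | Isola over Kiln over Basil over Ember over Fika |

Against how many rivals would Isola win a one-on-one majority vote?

Isola against each rival (9 friends):
Isola vs Kiln: Kiln, 7–2.
Isola vs Fika: 5+1+1 = 7 for Isola, 2 for Fika — Isola by 7–2.
Isola vs Ember: 2+5+1 = 8 for Isola, 1 for Ember — Isola by 8–1.
Isola vs Basil: Isola, 6–3.
Isola beats Fika, Ember, Basil; loses to Kiln — 3 pairwise wins.

3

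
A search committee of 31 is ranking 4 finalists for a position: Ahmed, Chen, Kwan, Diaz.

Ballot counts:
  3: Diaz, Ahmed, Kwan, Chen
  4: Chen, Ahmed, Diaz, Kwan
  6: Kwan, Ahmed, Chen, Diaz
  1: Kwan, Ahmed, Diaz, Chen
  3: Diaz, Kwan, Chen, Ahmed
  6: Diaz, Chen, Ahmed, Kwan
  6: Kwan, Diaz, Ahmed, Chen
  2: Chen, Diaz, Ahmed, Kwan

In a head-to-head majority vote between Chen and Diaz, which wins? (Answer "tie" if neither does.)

Ballots ranking Chen above Diaz: 4 + 6 + 2 = 12.
Ballots ranking Diaz above Chen: 31 − 12 = 19.
Diaz wins the head-to-head 19–12.

Diaz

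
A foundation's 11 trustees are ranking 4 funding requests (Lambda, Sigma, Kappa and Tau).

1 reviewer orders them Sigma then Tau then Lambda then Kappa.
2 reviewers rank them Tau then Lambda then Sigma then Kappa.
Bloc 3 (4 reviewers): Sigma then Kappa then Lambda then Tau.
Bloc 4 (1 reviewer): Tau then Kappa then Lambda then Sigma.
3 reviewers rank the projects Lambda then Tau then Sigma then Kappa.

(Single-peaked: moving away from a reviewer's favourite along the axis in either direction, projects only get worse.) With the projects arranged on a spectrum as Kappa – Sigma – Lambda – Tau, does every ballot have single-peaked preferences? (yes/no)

no

Axis positions: Kappa=1, Sigma=2, Lambda=3, Tau=4.
Bloc 1: ranking walks positions 2-4-3-1; Tau is ranked above Lambda even though Lambda lies between Tau and the peak Sigma on the axis — preferences dip and rise again. Not single-peaked.
Bloc 2 (peak Tau at position 4): ranking walks positions 4-3-2-1, expanding outward from the peak — single-peaked.
Bloc 3 (peak Sigma at position 2): ranking walks positions 2-1-3-4, expanding outward from the peak — single-peaked.
Bloc 4: ranking walks positions 4-1-3-2; Kappa is ranked above Lambda even though Lambda lies between Kappa and the peak Tau on the axis — preferences dip and rise again. Not single-peaked.
Bloc 5 (peak Lambda at position 3): ranking walks positions 3-4-2-1, expanding outward from the peak — single-peaked.
Bloc 1 violates single-peakedness, so the profile is not single-peaked on this axis.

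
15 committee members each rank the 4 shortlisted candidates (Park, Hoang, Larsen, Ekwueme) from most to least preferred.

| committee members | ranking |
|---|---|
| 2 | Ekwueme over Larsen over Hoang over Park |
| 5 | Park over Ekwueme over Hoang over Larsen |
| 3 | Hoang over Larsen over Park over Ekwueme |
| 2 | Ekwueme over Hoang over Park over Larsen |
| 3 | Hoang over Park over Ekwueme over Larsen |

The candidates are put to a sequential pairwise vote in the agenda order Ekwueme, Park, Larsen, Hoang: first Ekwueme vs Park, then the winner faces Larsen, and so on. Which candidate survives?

Hoang

Round 1: Ekwueme vs Park — 4–11, Park advances.
Round 2: Park vs Larsen — 10–5, Park advances.
Round 3: Park vs Hoang — 5–10, Hoang advances.
The agenda winner is Hoang.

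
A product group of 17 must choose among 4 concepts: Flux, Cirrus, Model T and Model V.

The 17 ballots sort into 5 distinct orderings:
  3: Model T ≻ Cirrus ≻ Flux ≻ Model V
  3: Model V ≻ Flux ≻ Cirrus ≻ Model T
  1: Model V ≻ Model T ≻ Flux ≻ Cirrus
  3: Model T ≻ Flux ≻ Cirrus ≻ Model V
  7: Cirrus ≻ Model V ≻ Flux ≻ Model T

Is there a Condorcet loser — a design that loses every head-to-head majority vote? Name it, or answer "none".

Pairwise majorities:
Flux vs Cirrus: 3+1+3 = 7 for Flux, 10 for Cirrus — Cirrus by 10–7.
Flux vs Model T: 3+7 = 10 for Flux, 7 for Model T — Flux by 10–7.
Flux vs Model V: Model V, 11–6.
Cirrus vs Model T: Cirrus, 10–7.
Cirrus vs Model V: 13 to 4, Cirrus.
Model T vs Model V: Model V, 11–6.
Model T is beaten in every head-to-head and is the Condorcet loser.

Model T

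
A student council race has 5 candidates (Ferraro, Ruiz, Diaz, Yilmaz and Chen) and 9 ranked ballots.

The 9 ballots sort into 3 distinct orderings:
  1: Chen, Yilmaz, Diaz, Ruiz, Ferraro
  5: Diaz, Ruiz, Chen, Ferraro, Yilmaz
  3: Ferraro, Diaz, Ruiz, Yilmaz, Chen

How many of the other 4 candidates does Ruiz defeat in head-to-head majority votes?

Ruiz against each rival (9 voters):
Ruiz vs Ferraro: Ruiz, 6–3.
Ruiz vs Diaz: Ruiz is ranked higher on 0 ballots, Diaz on 9. Diaz wins 9–0.
Ruiz–Yilmaz: Ruiz 8–1.
Ruiz vs Chen: 8 to 1, Ruiz.
Ruiz beats Ferraro, Yilmaz, Chen; loses to Diaz — 3 pairwise wins.

3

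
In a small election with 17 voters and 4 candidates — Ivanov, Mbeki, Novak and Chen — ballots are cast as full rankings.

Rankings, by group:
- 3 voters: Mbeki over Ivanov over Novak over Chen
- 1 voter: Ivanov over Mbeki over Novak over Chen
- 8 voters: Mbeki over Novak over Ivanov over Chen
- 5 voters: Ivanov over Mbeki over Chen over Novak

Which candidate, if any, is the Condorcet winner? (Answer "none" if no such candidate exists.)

Mbeki

Pairwise majorities:
Ivanov vs Mbeki: Ivanov is ranked higher on 1+5 = 6 ballots, Mbeki on 11. Mbeki wins 11–6.
Ivanov vs Novak: Ivanov preferred on 3+1+5 = 9 ballots; Ivanov wins 9–8.
Ivanov vs Chen: Ivanov is ranked higher on 3+1+8+5 = 17 ballots, Chen on 0. Ivanov wins 17–0.
Mbeki vs Novak: Mbeki preferred on 3+1+8+5 = 17 ballots; Mbeki wins 17–0.
Mbeki vs Chen: Mbeki preferred on 3+1+8+5 = 17 ballots; Mbeki wins 17–0.
Novak vs Chen: 3+1+8 = 12 for Novak, 5 for Chen — Novak by 12–5.
Mbeki defeats every rival head-to-head and is the Condorcet winner.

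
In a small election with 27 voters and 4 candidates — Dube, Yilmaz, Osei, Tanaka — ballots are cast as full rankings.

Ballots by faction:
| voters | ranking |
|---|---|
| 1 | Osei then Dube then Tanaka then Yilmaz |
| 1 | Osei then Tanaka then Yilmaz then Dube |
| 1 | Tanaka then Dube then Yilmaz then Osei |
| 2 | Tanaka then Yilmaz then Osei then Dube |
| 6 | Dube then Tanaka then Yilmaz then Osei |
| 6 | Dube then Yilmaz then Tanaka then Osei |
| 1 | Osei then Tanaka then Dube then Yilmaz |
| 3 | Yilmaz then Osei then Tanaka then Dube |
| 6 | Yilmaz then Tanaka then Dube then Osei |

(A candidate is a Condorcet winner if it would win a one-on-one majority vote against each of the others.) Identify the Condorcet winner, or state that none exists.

Check each pair by majority over 27 ballots:
Dube vs Yilmaz: Dube preferred on 1+1+6+6+1 = 15 ballots; Dube wins 15–12.
Dube vs Osei: Dube, 19–8.
Dube vs Tanaka: Tanaka, 14–13.
Yilmaz vs Osei: Yilmaz, 24–3.
Yilmaz vs Tanaka: Yilmaz, 15–12.
Osei vs Tanaka: Osei preferred on 1+1+1+3 = 6 ballots; Tanaka wins 21–6.
Every candidate loses at least once (Dube loses to Tanaka; Yilmaz loses to Dube; Osei loses to Dube; Tanaka loses to Yilmaz). The majority relation contains the cycle Dube beats Yilmaz beats Tanaka beats Dube, so there is no Condorcet winner.

none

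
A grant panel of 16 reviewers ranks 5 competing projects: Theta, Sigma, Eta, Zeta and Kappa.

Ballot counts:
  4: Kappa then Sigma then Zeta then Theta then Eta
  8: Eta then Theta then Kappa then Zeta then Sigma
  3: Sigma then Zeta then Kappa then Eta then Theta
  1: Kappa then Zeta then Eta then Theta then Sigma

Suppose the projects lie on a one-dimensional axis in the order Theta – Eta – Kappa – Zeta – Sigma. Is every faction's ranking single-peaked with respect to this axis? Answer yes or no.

no

Axis positions: Theta=1, Eta=2, Kappa=3, Zeta=4, Sigma=5.
Faction 1: ranking walks positions 3-5-4-1-2; Sigma is ranked above Zeta even though Zeta lies between Sigma and the peak Kappa on the axis — preferences dip and rise again. Not single-peaked.
Faction 2 (peak Eta at position 2): ranking walks positions 2-1-3-4-5, expanding outward from the peak — single-peaked.
Faction 3 (peak Sigma at position 5): ranking walks positions 5-4-3-2-1, expanding outward from the peak — single-peaked.
Faction 4 (peak Kappa at position 3): ranking walks positions 3-4-2-1-5, expanding outward from the peak — single-peaked.
Faction 1 violates single-peakedness, so the profile is not single-peaked on this axis.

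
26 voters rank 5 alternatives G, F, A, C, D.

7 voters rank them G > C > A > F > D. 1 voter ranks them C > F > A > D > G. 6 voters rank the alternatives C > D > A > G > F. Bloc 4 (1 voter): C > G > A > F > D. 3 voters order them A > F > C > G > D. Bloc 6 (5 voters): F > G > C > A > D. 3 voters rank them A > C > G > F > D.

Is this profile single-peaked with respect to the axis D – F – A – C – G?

Axis positions: D=1, F=2, A=3, C=4, G=5.
Bloc 1 (peak G at position 5): ranking walks positions 5-4-3-2-1, expanding outward from the peak — single-peaked.
Bloc 2: ranking walks positions 4-2-3-1-5; F is ranked above A even though A lies between F and the peak C on the axis — preferences dip and rise again. Not single-peaked.
Bloc 3: ranking walks positions 4-1-3-5-2; D is ranked above A even though A lies between D and the peak C on the axis — preferences dip and rise again. Not single-peaked.
Bloc 4 (peak C at position 4): ranking walks positions 4-5-3-2-1, expanding outward from the peak — single-peaked.
Bloc 5 (peak A at position 3): ranking walks positions 3-2-4-5-1, expanding outward from the peak — single-peaked.
Bloc 6: ranking walks positions 2-5-4-3-1; G is ranked above A even though A lies between G and the peak F on the axis — preferences dip and rise again. Not single-peaked.
Bloc 7 (peak A at position 3): ranking walks positions 3-4-5-2-1, expanding outward from the peak — single-peaked.
Bloc 2 violates single-peakedness, so the profile is not single-peaked on this axis.

no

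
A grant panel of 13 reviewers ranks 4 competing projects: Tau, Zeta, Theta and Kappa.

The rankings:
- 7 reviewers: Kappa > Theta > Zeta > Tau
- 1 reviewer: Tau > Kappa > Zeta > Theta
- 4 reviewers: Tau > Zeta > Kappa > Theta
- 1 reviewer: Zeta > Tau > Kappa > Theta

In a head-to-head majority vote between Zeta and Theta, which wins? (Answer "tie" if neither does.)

Theta

Ballots ranking Zeta above Theta: 1 + 4 + 1 = 6.
Ballots ranking Theta above Zeta: 13 − 6 = 7.
Theta wins the head-to-head 7–6.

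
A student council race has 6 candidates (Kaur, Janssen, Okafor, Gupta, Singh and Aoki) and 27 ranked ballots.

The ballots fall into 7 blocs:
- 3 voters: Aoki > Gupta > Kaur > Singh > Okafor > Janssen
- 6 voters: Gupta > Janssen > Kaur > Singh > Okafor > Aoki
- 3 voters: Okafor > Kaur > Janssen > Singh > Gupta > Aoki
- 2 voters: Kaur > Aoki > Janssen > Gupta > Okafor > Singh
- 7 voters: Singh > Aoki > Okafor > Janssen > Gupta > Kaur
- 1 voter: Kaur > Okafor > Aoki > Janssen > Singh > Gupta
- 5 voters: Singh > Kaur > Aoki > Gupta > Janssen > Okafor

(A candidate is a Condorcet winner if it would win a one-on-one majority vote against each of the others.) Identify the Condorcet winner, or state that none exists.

Pairwise majorities:
Kaur vs Janssen: Kaur is ranked higher on 3+3+2+1+5 = 14 ballots, Janssen on 13. Kaur wins 14–13.
Kaur vs Okafor: 3+6+2+1+5 = 17 for Kaur, 10 for Okafor — Kaur by 17–10.
Kaur vs Gupta: Kaur is ranked higher on 3+2+1+5 = 11 ballots, Gupta on 16. Gupta wins 16–11.
Kaur vs Singh: 15 to 12, Kaur.
Kaur vs Aoki: Kaur is ranked higher on 6+3+2+1+5 = 17 ballots, Aoki on 10. Kaur wins 17–10.
Janssen vs Okafor: Janssen preferred on 6+2+5 = 13 ballots; Okafor wins 14–13.
Janssen vs Gupta: Janssen preferred on 3+2+7+1 = 13 ballots; Gupta wins 14–13.
Janssen vs Singh: Janssen preferred on 6+3+2+1 = 12 ballots; Singh wins 15–12.
Janssen vs Aoki: Janssen is ranked higher on 6+3 = 9 ballots, Aoki on 18. Aoki wins 18–9.
Okafor vs Gupta: Okafor is ranked higher on 3+7+1 = 11 ballots, Gupta on 16. Gupta wins 16–11.
Okafor vs Singh: Okafor is ranked higher on 3+2+1 = 6 ballots, Singh on 21. Singh wins 21–6.
Okafor vs Aoki: 10 to 17, Aoki.
Gupta vs Singh: 11 to 16, Singh.
Gupta vs Aoki: Gupta preferred on 6+3 = 9 ballots; Aoki wins 18–9.
Singh vs Aoki: 21 to 6, Singh.
Each candidate drops at least one matchup (Kaur loses to Gupta; Janssen loses to Kaur; Okafor loses to Kaur; Gupta loses to Singh; Singh loses to Kaur; Aoki loses to Kaur); the cycle Kaur → Singh → Gupta → Kaur rules out a Condorcet winner.

none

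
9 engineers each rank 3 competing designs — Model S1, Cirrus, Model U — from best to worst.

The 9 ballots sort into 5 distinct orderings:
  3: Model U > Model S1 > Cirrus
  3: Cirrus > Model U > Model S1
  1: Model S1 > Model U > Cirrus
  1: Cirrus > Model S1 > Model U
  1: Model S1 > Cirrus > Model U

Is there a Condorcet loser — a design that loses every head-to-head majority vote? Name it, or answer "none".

Head-to-head results (9 engineers):
Model S1 vs Cirrus: Model S1, 5–4.
Model S1 vs Model U: Model U wins 6–3.
Cirrus vs Model U: Cirrus wins 5–4.
Every design wins at least one matchup (Model S1 beats Cirrus; Cirrus beats Model U; Model U beats Model S1), so there is no Condorcet loser.

none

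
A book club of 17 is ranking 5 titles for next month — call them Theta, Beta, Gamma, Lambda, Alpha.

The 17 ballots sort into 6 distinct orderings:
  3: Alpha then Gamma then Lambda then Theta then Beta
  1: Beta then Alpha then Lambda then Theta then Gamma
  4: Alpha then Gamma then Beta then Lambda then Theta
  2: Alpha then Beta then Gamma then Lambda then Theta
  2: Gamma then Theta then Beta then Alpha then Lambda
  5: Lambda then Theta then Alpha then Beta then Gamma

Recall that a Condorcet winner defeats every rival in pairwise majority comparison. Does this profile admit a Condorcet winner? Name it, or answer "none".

Alpha

Head-to-head results (17 members):
Theta vs Beta: Theta wins 10–7.
Theta–Gamma: Gamma 11–6.
Theta vs Lambda: Lambda, 15–2.
Theta–Alpha: Alpha 10–7.
Beta vs Gamma: Gamma wins 9–8.
Beta vs Lambda: Beta, 9–8.
Beta vs Alpha: Alpha, 14–3.
Gamma vs Lambda: Gamma wins 11–6.
Gamma vs Alpha: Alpha wins 15–2.
Lambda–Alpha: Alpha 12–5.
Alpha defeats every rival head-to-head and is the Condorcet winner.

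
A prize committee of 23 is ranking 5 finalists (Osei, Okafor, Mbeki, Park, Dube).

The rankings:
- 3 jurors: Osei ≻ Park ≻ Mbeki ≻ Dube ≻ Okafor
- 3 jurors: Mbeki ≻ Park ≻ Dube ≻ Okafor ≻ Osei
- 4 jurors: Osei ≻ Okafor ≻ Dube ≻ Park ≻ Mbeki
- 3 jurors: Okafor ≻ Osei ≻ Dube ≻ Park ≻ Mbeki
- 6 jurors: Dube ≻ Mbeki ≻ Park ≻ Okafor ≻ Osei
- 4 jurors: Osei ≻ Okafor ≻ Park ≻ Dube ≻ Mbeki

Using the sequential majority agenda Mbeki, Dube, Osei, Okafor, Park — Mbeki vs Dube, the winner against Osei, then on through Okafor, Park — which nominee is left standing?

Park

Round 1: Mbeki vs Dube — 6–17, Dube advances.
Round 2: Dube vs Osei — 9–14, Osei advances.
Round 3: Osei vs Okafor — 11–12, Okafor advances.
Round 4: Okafor vs Park — 11–12, Park advances.
Park survives the agenda.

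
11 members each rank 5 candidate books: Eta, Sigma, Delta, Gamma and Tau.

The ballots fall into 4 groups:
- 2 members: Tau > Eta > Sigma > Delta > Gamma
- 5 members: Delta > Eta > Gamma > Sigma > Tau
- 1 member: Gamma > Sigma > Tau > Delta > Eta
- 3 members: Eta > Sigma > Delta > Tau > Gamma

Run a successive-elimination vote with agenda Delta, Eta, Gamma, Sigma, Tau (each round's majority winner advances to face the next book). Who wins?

Sigma

Round 1: Delta vs Eta — 6–5, Delta advances.
Round 2: Delta vs Gamma — 10–1, Delta advances.
Round 3: Delta vs Sigma — 5–6, Sigma advances.
Round 4: Sigma vs Tau — 9–2, Sigma advances.
The agenda winner is Sigma.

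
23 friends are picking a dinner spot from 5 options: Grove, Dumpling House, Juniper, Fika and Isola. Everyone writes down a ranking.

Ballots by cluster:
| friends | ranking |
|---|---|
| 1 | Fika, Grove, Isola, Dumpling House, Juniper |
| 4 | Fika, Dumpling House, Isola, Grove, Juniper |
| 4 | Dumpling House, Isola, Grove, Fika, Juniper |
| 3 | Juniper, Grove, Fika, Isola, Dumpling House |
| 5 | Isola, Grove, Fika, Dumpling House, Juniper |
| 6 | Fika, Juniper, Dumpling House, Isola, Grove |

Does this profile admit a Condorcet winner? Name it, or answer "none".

Pairwise majorities:
Grove vs Dumpling House: Dumpling House wins 14–9.
Grove vs Juniper: Grove, 14–9.
Grove vs Fika: Grove, 12–11.
Grove vs Isola: Isola, 19–4.
Dumpling House–Juniper: Dumpling House 14–9.
Dumpling House vs Fika: Fika wins 19–4.
Dumpling House vs Isola: Dumpling House wins 14–9.
Juniper vs Fika: Fika wins 20–3.
Juniper–Isola: Isola 14–9.
Fika vs Isola: Fika wins 14–9.
No restaurant is unbeaten: Grove loses to Dumpling House; Dumpling House loses to Fika; Juniper loses to Grove; Fika loses to Grove; Isola loses to Dumpling House. In particular Grove → Fika → Dumpling House → Grove is a majority cycle — no Condorcet winner exists.

none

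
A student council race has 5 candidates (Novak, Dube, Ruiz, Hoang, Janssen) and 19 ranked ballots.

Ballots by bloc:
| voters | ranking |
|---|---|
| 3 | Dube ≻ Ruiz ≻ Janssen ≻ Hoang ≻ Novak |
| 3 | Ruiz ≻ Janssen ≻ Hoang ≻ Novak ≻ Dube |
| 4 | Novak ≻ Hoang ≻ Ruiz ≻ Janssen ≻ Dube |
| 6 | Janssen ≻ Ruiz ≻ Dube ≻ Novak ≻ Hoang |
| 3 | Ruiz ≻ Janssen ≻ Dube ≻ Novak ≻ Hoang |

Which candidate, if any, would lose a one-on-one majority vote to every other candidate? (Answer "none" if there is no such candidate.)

Hoang

Head-to-head results (19 voters):
Novak vs Dube: Novak is ranked higher on 3+4 = 7 ballots, Dube on 12. Dube wins 12–7.
Novak vs Ruiz: 4 for Novak, 15 for Ruiz — Ruiz by 15–4.
Novak vs Hoang: Novak is ranked higher on 4+6+3 = 13 ballots, Hoang on 6. Novak wins 13–6.
Novak vs Janssen: Novak preferred on 4 ballots; Janssen wins 15–4.
Dube–Ruiz: Ruiz 16–3.
Dube–Hoang: Dube 12–7.
Dube vs Janssen: Dube preferred on 3 ballots; Janssen wins 16–3.
Ruiz vs Hoang: Ruiz is ranked higher on 3+3+6+3 = 15 ballots, Hoang on 4. Ruiz wins 15–4.
Ruiz vs Janssen: Ruiz, 13–6.
Hoang vs Janssen: Janssen wins 15–4.
Hoang is beaten in every head-to-head and is the Condorcet loser.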